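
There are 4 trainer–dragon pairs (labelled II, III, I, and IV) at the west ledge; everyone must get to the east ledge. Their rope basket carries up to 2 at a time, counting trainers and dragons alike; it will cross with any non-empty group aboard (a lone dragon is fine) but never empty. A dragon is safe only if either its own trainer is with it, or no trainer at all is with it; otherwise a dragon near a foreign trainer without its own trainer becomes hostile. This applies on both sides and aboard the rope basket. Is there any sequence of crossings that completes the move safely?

No

Following every safe sequence of crossings from the start, the most of the 8 that can be at the east ledge as the rope basket arrives there on crossings 1, 3, 5 is 2, 3, 4 respectively; the best ever achieved is 4 of 8.
From crossing 7 on, no configuration arises that was not already reachable earlier: only 44 distinct safe configurations (who is on which side, and where the rope basket is) can ever be reached, none of them has everyone across, and every continuation just revisits them. So no valid plan exists.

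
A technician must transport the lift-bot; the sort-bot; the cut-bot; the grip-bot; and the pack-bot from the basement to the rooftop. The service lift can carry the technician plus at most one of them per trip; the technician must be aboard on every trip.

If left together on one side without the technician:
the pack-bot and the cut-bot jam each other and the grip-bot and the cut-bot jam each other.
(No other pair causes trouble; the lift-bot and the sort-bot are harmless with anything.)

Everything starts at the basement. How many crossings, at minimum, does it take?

11

Counting alone: the technician can take at most 1 across per trip to the rooftop, so moving all 5 needs at least 5 loaded trips out, with a return between consecutive ones — at least 9 crossings.
The safety rule pushes this higher. Following every safe sequence of crossings, the most of the 5 that can be at the rooftop as the service lift arrives there on crossing 9 is 4 — never all 5.
So no plan with fewer than 11 crossings exists, and this one achieves 11:
1. Technician goes to the rooftop with the cut-bot.  [the basement: the grip-bot, the lift-bot, the pack-bot, the sort-bot | the rooftop: the cut-bot]
2. Technician goes back to the basement alone.  [the basement: the grip-bot, the lift-bot, the pack-bot, the sort-bot | the rooftop: the cut-bot]
3. Technician goes to the rooftop with the lift-bot.  [the basement: the grip-bot, the pack-bot, the sort-bot | the rooftop: the cut-bot, the lift-bot]
4. Technician goes back to the basement alone.  [the basement: the grip-bot, the pack-bot, the sort-bot | the rooftop: the cut-bot, the lift-bot]
5. Technician goes to the rooftop with the sort-bot.  [the basement: the grip-bot, the pack-bot | the rooftop: the cut-bot, the lift-bot, the sort-bot]
6. Technician goes back to the basement alone.  [the basement: the grip-bot, the pack-bot | the rooftop: the cut-bot, the lift-bot, the sort-bot]
7. Technician goes to the rooftop with the grip-bot.  [the basement: the pack-bot | the rooftop: the cut-bot, the grip-bot, the lift-bot, the sort-bot]
8. Technician goes back to the basement with the cut-bot.  [the basement: the cut-bot, the pack-bot | the rooftop: the grip-bot, the lift-bot, the sort-bot]
9. Technician goes to the rooftop with the pack-bot.  [the basement: the cut-bot | the rooftop: the grip-bot, the lift-bot, the pack-bot, the sort-bot]
10. Technician goes back to the basement alone.  [the basement: the cut-bot | the rooftop: the grip-bot, the lift-bot, the pack-bot, the sort-bot]
11. Technician goes to the rooftop with the cut-bot.  [the basement: — | the rooftop: the cut-bot, the grip-bot, the lift-bot, the pack-bot, the sort-bot]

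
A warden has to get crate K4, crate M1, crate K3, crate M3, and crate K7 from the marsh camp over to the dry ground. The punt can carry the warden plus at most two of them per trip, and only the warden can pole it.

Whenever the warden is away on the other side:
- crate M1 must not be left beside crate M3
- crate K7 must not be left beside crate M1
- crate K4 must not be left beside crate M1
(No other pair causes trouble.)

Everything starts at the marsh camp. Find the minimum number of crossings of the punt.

Counting alone: the warden can take at most 2 across per trip to the dry ground, so moving all 5 needs at least 3 loaded trips out, with a return between consecutive ones — at least 5 crossings.
The plan below uses exactly 5 crossings, so it is optimal:
1. Warden goes to the dry ground with crate K4 and crate M1.  [the marsh camp: crate K3, crate K7, crate M3 | the dry ground: crate K4, crate M1]
2. Warden goes back to the marsh camp with crate M1.  [the marsh camp: crate K3, crate K7, crate M1, crate M3 | the dry ground: crate K4]
3. Warden goes to the dry ground with crate K7 and crate M3.  [the marsh camp: crate K3, crate M1 | the dry ground: crate K4, crate K7, crate M3]
4. Warden goes back to the marsh camp alone.  [the marsh camp: crate K3, crate M1 | the dry ground: crate K4, crate K7, crate M3]
5. Warden goes to the dry ground with crate K3 and crate M1.  [the marsh camp: — | the dry ground: crate K3, crate K4, crate K7, crate M1, crate M3]

5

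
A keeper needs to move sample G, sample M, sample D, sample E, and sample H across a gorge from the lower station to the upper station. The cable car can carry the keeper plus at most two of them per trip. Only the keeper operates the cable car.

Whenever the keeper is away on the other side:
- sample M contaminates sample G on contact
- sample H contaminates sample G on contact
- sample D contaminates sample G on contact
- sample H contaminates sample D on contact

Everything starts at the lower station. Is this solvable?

1. Keeper goes to the upper station with sample D and sample G.  [the lower station: sample E, sample H, sample M | the upper station: sample D, sample G]
2. Keeper goes back to the lower station with sample G.  [the lower station: sample E, sample G, sample H, sample M | the upper station: sample D]
3. Keeper goes to the upper station with sample G and sample M.  [the lower station: sample E, sample H | the upper station: sample D, sample G, sample M]
4. Keeper goes back to the lower station with sample G.  [the lower station: sample E, sample G, sample H | the upper station: sample D, sample M]
5. Keeper goes to the upper station with sample E and sample G.  [the lower station: sample H | the upper station: sample D, sample E, sample G, sample M]
6. Keeper goes back to the lower station with sample G.  [the lower station: sample G, sample H | the upper station: sample D, sample E, sample M]
7. Keeper goes to the upper station with sample G and sample H.  [the lower station: — | the upper station: sample D, sample E, sample G, sample H, sample M]

Yes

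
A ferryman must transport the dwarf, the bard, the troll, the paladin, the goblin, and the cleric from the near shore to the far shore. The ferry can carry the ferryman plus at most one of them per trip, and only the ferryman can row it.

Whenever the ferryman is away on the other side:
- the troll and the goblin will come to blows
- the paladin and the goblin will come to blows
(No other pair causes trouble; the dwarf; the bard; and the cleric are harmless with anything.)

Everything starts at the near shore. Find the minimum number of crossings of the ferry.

13

Counting alone: the ferryman can take at most 1 across per trip to the far shore, so moving all 6 needs at least 6 loaded trips out, with a return between consecutive ones — at least 11 crossings.
The safety rule pushes this higher. Following every safe sequence of crossings, the most of the 6 that can be at the far shore as the ferry arrives there on crossing 11 is 5 — never all 6.
So no plan with fewer than 13 crossings exists, and this one achieves 13:
1. Ferryman goes to the far shore with the goblin.  [the near shore: the bard, the cleric, the dwarf, the paladin, the troll | the far shore: the goblin]
2. Ferryman goes back to the near shore alone.  [the near shore: the bard, the cleric, the dwarf, the paladin, the troll | the far shore: the goblin]
3. Ferryman goes to the far shore with the dwarf.  [the near shore: the bard, the cleric, the paladin, the troll | the far shore: the dwarf, the goblin]
4. Ferryman goes back to the near shore alone.  [the near shore: the bard, the cleric, the paladin, the troll | the far shore: the dwarf, the goblin]
5. Ferryman goes to the far shore with the bard.  [the near shore: the cleric, the paladin, the troll | the far shore: the bard, the dwarf, the goblin]
6. Ferryman goes back to the near shore alone.  [the near shore: the cleric, the paladin, the troll | the far shore: the bard, the dwarf, the goblin]
7. Ferryman goes to the far shore with the troll.  [the near shore: the cleric, the paladin | the far shore: the bard, the dwarf, the goblin, the troll]
8. Ferryman goes back to the near shore with the goblin.  [the near shore: the cleric, the goblin, the paladin | the far shore: the bard, the dwarf, the troll]
9. Ferryman goes to the far shore with the paladin.  [the near shore: the cleric, the goblin | the far shore: the bard, the dwarf, the paladin, the troll]
10. Ferryman goes back to the near shore alone.  [the near shore: the cleric, the goblin | the far shore: the bard, the dwarf, the paladin, the troll]
11. Ferryman goes to the far shore with the cleric.  [the near shore: the goblin | the far shore: the bard, the cleric, the dwarf, the paladin, the troll]
12. Ferryman goes back to the near shore alone.  [the near shore: the goblin | the far shore: the bard, the cleric, the dwarf, the paladin, the troll]
13. Ferryman goes to the far shore with the goblin.  [the near shore: — | the far shore: the bard, the cleric, the dwarf, the goblin, the paladin, the troll]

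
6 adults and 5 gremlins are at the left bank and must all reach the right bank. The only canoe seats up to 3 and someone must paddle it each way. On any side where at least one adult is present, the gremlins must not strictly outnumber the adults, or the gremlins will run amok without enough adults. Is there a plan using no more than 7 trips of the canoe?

No

Counting alone: each trip to the right bank takes at most 3 across and each return brings at least 1 back, so after t trips out (and t−1 returns) at most 3t − (t−1) of the 11 are across; that first reaches 11 at t = 5, so at least 9 crossings are needed.
Since 7 < 9, 7 crossings cannot be enough. (The shortest complete plan in fact takes 9:)
1. 3 gremlins → the right bank.  (the left bank: 6A 2G; the right bank: 0A 3G)
2. 1 gremlin ← the left bank.  (the left bank: 6A 3G; the right bank: 0A 2G)
3. 3 adults → the right bank.  (the left bank: 3A 3G; the right bank: 3A 2G)
4. 1 adult ← the left bank.  (the left bank: 4A 3G; the right bank: 2A 2G)
5. 2 adults and 1 gremlin → the right bank.  (the left bank: 2A 2G; the right bank: 4A 3G)
6. 1 adult ← the left bank.  (the left bank: 3A 2G; the right bank: 3A 3G)
7. 2 adults and 1 gremlin → the right bank.  (the left bank: 1A 1G; the right bank: 5A 4G)
8. 1 adult ← the left bank.  (the left bank: 2A 1G; the right bank: 4A 4G)
9. 2 adults and 1 gremlin → the right bank.  (the left bank: 0A 0G; the right bank: 6A 5G)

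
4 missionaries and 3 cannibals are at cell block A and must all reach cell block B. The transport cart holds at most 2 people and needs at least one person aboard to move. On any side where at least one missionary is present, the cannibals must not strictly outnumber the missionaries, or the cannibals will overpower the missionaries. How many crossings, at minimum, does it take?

11

Counting alone: each trip to cell block B takes at most 2 across and each return brings at least 1 back, so after t trips out (and t−1 returns) at most 2t − (t−1) of the 7 are across; that first reaches 7 at t = 6, so at least 11 crossings are needed.
The plan below uses exactly 11 crossings, so it is optimal:
1. 2 cannibals → cell block B.  (cell block A: 4M 1C; cell block B: 0M 2C)
2. 1 cannibal ← cell block A.  (cell block A: 4M 2C; cell block B: 0M 1C)
3. 2 cannibals → cell block B.  (cell block A: 4M 0C; cell block B: 0M 3C)
4. 1 cannibal ← cell block A.  (cell block A: 4M 1C; cell block B: 0M 2C)
5. 2 missionaries → cell block B.  (cell block A: 2M 1C; cell block B: 2M 2C)
6. 1 cannibal ← cell block A.  (cell block A: 2M 2C; cell block B: 2M 1C)
7. 1 missionary and 1 cannibal → cell block B.  (cell block A: 1M 1C; cell block B: 3M 2C)
8. 1 missionary ← cell block A.  (cell block A: 2M 1C; cell block B: 2M 2C)
9. 1 missionary and 1 cannibal → cell block B.  (cell block A: 1M 0C; cell block B: 3M 3C)
10. 1 cannibal ← cell block A.  (cell block A: 1M 1C; cell block B: 3M 2C)
11. 1 missionary and 1 cannibal → cell block B.  (cell block A: 0M 0C; cell block B: 4M 3C)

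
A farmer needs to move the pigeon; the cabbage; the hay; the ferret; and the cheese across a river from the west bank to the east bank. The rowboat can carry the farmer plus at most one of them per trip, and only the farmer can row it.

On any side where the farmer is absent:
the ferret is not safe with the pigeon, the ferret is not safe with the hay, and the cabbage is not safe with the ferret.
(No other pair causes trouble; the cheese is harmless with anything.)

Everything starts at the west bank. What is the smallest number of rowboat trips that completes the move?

impossible

Following every safe sequence of crossings from the start, the most of the 5 that can be at the east bank as the rowboat arrives there on crossings 1, 3, 5 is 1, 2, 3 respectively; the best ever achieved is 3 of 5.
From crossing 7 on, no configuration arises that was not already reachable earlier: only 18 distinct safe configurations (who is on which side, and where the rowboat is) can ever be reached, none of them has everyone across, and every continuation just revisits them. So no valid plan exists.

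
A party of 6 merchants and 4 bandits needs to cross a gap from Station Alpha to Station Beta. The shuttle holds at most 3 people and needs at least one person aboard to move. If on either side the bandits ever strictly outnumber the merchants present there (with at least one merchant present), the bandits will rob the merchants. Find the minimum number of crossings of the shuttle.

Counting alone: each trip to Station Beta takes at most 3 across and each return brings at least 1 back, so after t trips out (and t−1 returns) at most 3t − (t−1) of the 10 are across; that first reaches 10 at t = 5, so at least 9 crossings are needed.
The plan below uses exactly 9 crossings, so it is optimal:
1. 2 bandits → Station Beta.  (Station Alpha: 6M 2B; Station Beta: 0M 2B)
2. 1 bandit ← Station Alpha.  (Station Alpha: 6M 3B; Station Beta: 0M 1B)
3. 3 bandits → Station Beta.  (Station Alpha: 6M 0B; Station Beta: 0M 4B)
4. 1 bandit ← Station Alpha.  (Station Alpha: 6M 1B; Station Beta: 0M 3B)
5. 3 merchants → Station Beta.  (Station Alpha: 3M 1B; Station Beta: 3M 3B)
6. 1 bandit ← Station Alpha.  (Station Alpha: 3M 2B; Station Beta: 3M 2B)
7. 1 merchant and 2 bandits → Station Beta.  (Station Alpha: 2M 0B; Station Beta: 4M 4B)
8. 1 bandit ← Station Alpha.  (Station Alpha: 2M 1B; Station Beta: 4M 3B)
9. 2 merchants and 1 bandit → Station Beta.  (Station Alpha: 0M 0B; Station Beta: 6M 4B)

9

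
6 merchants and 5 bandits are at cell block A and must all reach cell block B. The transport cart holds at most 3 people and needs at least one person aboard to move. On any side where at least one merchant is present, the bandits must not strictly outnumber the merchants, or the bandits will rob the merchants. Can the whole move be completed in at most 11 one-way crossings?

Yes

Yes — this plan uses 9 crossings (≤ 11):
1. 3 bandits → cell block B.  (cell block A: 6M 2B; cell block B: 0M 3B)
2. 1 bandit ← cell block A.  (cell block A: 6M 3B; cell block B: 0M 2B)
3. 3 merchants → cell block B.  (cell block A: 3M 3B; cell block B: 3M 2B)
4. 1 merchant ← cell block A.  (cell block A: 4M 3B; cell block B: 2M 2B)
5. 2 merchants and 1 bandit → cell block B.  (cell block A: 2M 2B; cell block B: 4M 3B)
6. 1 merchant ← cell block A.  (cell block A: 3M 2B; cell block B: 3M 3B)
7. 2 merchants and 1 bandit → cell block B.  (cell block A: 1M 1B; cell block B: 5M 4B)
8. 1 merchant ← cell block A.  (cell block A: 2M 1B; cell block B: 4M 4B)
9. 2 merchants and 1 bandit → cell block B.  (cell block A: 0M 0B; cell block B: 6M 5B)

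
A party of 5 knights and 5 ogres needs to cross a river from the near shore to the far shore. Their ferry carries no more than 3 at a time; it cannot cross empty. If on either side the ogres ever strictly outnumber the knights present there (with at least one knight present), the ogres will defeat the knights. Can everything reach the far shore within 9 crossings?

No

Counting alone: each trip to the far shore takes at most 3 across and each return brings at least 1 back, so after t trips out (and t−1 returns) at most 3t − (t−1) of the 10 are across; that first reaches 10 at t = 5, so at least 9 crossings are needed.
The safety rule pushes this higher. Following every safe sequence of crossings, the most of the 10 that can be at the far shore as the ferry arrives there on crossing 9 is 9 — never all 10.
So the move cannot be finished within 9 crossings. (The shortest complete plan takes 11:)
1. 2 ogres → the far shore.  (the near shore: 5K 3O; the far shore: 0K 2O)
2. 1 ogre ← the near shore.  (the near shore: 5K 4O; the far shore: 0K 1O)
3. 3 ogres → the far shore.  (the near shore: 5K 1O; the far shore: 0K 4O)
4. 1 ogre ← the near shore.  (the near shore: 5K 2O; the far shore: 0K 3O)
5. 3 knights → the far shore.  (the near shore: 2K 2O; the far shore: 3K 3O)
6. 1 knight and 1 ogre ← the near shore.  (the near shore: 3K 3O; the far shore: 2K 2O)
7. 3 knights → the far shore.  (the near shore: 0K 3O; the far shore: 5K 2O)
8. 1 ogre ← the near shore.  (the near shore: 0K 4O; the far shore: 5K 1O)
9. 2 ogres → the far shore.  (the near shore: 0K 2O; the far shore: 5K 3O)
10. 1 ogre ← the near shore.  (the near shore: 0K 3O; the far shore: 5K 2O)
11. 3 ogres → the far shore.  (the near shore: 0K 0O; the far shore: 5K 5O)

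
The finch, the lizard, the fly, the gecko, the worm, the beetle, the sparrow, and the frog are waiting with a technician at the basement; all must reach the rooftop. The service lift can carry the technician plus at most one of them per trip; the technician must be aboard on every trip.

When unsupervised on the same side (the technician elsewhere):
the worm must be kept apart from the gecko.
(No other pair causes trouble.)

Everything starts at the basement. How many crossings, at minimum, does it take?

15

Counting alone: the technician can take at most 1 across per trip to the rooftop, so moving all 8 needs at least 8 loaded trips out, with a return between consecutive ones — at least 15 crossings.
The plan below uses exactly 15 crossings, so it is optimal:
1. Technician goes to the rooftop with the gecko.  [the basement: the beetle, the finch, the fly, the frog, the lizard, the sparrow, the worm | the rooftop: the gecko]
2. Technician goes back to the basement alone.  [the basement: the beetle, the finch, the fly, the frog, the lizard, the sparrow, the worm | the rooftop: the gecko]
3. Technician goes to the rooftop with the finch.  [the basement: the beetle, the fly, the frog, the lizard, the sparrow, the worm | the rooftop: the finch, the gecko]
4. Technician goes back to the basement alone.  [the basement: the beetle, the fly, the frog, the lizard, the sparrow, the worm | the rooftop: the finch, the gecko]
5. Technician goes to the rooftop with the lizard.  [the basement: the beetle, the fly, the frog, the sparrow, the worm | the rooftop: the finch, the gecko, the lizard]
6. Technician goes back to the basement alone.  [the basement: the beetle, the fly, the frog, the sparrow, the worm | the rooftop: the finch, the gecko, the lizard]
7. Technician goes to the rooftop with the fly.  [the basement: the beetle, the frog, the sparrow, the worm | the rooftop: the finch, the fly, the gecko, the lizard]
8. Technician goes back to the basement alone.  [the basement: the beetle, the frog, the sparrow, the worm | the rooftop: the finch, the fly, the gecko, the lizard]
9. Technician goes to the rooftop with the beetle.  [the basement: the frog, the sparrow, the worm | the rooftop: the beetle, the finch, the fly, the gecko, the lizard]
10. Technician goes back to the basement alone.  [the basement: the frog, the sparrow, the worm | the rooftop: the beetle, the finch, the fly, the gecko, the lizard]
11. Technician goes to the rooftop with the sparrow.  [the basement: the frog, the worm | the rooftop: the beetle, the finch, the fly, the gecko, the lizard, the sparrow]
12. Technician goes back to the basement alone.  [the basement: the frog, the worm | the rooftop: the beetle, the finch, the fly, the gecko, the lizard, the sparrow]
13. Technician goes to the rooftop with the frog.  [the basement: the worm | the rooftop: the beetle, the finch, the fly, the frog, the gecko, the lizard, the sparrow]
14. Technician goes back to the basement alone.  [the basement: the worm | the rooftop: the beetle, the finch, the fly, the frog, the gecko, the lizard, the sparrow]
15. Technician goes to the rooftop with the worm.  [the basement: — | the rooftop: the beetle, the finch, the fly, the frog, the gecko, the lizard, the sparrow, the worm]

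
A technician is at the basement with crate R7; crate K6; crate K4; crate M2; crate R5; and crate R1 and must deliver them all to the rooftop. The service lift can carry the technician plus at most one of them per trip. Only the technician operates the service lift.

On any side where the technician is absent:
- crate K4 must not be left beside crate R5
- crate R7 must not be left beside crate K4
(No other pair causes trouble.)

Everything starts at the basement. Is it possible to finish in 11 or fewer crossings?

No

Counting alone: the technician can take at most 1 across per trip to the rooftop, so moving all 6 needs at least 6 loaded trips out, with a return between consecutive ones — at least 11 crossings.
The safety rule pushes this higher. Following every safe sequence of crossings, the most of the 6 that can be at the rooftop as the service lift arrives there on crossing 11 is 5 — never all 6.
So the move cannot be finished within 11 crossings. (The shortest complete plan takes 13:)
1. Technician goes to the rooftop with crate K4.
2. Technician goes back to the basement alone.
3. Technician goes to the rooftop with crate R7.
4. Technician goes back to the basement with crate K4.
5. Technician goes to the rooftop with crate R5.
6. Technician goes back to the basement alone.
7. Technician goes to the rooftop with crate K6.
8. Technician goes back to the basement alone.
9. Technician goes to the rooftop with crate M2.
10. Technician goes back to the basement alone.
11. Technician goes to the rooftop with crate R1.
12. Technician goes back to the basement alone.
13. Technician goes to the rooftop with crate K4.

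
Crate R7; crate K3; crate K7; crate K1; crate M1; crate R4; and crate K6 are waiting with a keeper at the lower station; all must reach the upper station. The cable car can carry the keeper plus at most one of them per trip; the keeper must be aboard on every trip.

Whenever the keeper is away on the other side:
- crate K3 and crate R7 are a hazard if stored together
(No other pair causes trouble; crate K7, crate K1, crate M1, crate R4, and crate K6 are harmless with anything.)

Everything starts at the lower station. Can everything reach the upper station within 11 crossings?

No

Counting alone: the keeper can take at most 1 across per trip to the upper station, so moving all 7 needs at least 7 loaded trips out, with a return between consecutive ones — at least 13 crossings.
Since 11 < 13, 11 crossings cannot be enough. (The shortest complete plan in fact takes 13:)
1. Keeper goes to the upper station with crate R7.
2. Keeper goes back to the lower station alone.
3. Keeper goes to the upper station with crate K7.
4. Keeper goes back to the lower station alone.
5. Keeper goes to the upper station with crate K1.
6. Keeper goes back to the lower station alone.
7. Keeper goes to the upper station with crate M1.
8. Keeper goes back to the lower station alone.
9. Keeper goes to the upper station with crate R4.
10. Keeper goes back to the lower station alone.
11. Keeper goes to the upper station with crate K6.
12. Keeper goes back to the lower station alone.
13. Keeper goes to the upper station with crate K3.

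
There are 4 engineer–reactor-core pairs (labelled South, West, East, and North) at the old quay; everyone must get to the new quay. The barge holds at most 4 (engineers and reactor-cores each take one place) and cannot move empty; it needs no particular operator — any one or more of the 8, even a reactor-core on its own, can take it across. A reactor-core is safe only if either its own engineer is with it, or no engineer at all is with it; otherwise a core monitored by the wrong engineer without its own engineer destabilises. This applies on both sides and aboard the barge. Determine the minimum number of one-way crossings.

Counting alone: each trip to the new quay takes at most 4 across and each return brings at least 1 back, so after t trips out (and t−1 returns) at most 4t − (t−1) of the 8 are across; that first reaches 8 at t = 3, so at least 5 crossings are needed.
The plan below uses exactly 5 crossings, so it is optimal:
1. engineer South and reactor-core South cross → the new quay.
2. engineer South crosses ← the old quay.
3. engineer East, engineer North, engineer South, and engineer West cross → the new quay.
4. reactor-core South crosses ← the old quay.
5. reactor-core East, reactor-core North, reactor-core South, and reactor-core West cross → the new quay.

5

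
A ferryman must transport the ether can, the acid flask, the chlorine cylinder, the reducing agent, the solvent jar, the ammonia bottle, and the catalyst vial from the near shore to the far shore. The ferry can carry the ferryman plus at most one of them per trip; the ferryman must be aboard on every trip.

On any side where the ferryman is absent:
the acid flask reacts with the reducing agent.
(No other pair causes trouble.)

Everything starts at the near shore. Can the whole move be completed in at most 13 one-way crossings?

Yes — this plan uses 13 crossings (≤ 13):
1. Ferryman goes to the far shore with the acid flask.  [the near shore: the ammonia bottle, the catalyst vial, the chlorine cylinder, the ether can, the reducing agent, the solvent jar | the far shore: the acid flask]
2. Ferryman goes back to the near shore alone.  [the near shore: the ammonia bottle, the catalyst vial, the chlorine cylinder, the ether can, the reducing agent, the solvent jar | the far shore: the acid flask]
3. Ferryman goes to the far shore with the ether can.  [the near shore: the ammonia bottle, the catalyst vial, the chlorine cylinder, the reducing agent, the solvent jar | the far shore: the acid flask, the ether can]
4. Ferryman goes back to the near shore alone.  [the near shore: the ammonia bottle, the catalyst vial, the chlorine cylinder, the reducing agent, the solvent jar | the far shore: the acid flask, the ether can]
5. Ferryman goes to the far shore with the chlorine cylinder.  [the near shore: the ammonia bottle, the catalyst vial, the reducing agent, the solvent jar | the far shore: the acid flask, the chlorine cylinder, the ether can]
6. Ferryman goes back to the near shore alone.  [the near shore: the ammonia bottle, the catalyst vial, the reducing agent, the solvent jar | the far shore: the acid flask, the chlorine cylinder, the ether can]
7. Ferryman goes to the far shore with the solvent jar.  [the near shore: the ammonia bottle, the catalyst vial, the reducing agent | the far shore: the acid flask, the chlorine cylinder, the ether can, the solvent jar]
8. Ferryman goes back to the near shore alone.  [the near shore: the ammonia bottle, the catalyst vial, the reducing agent | the far shore: the acid flask, the chlorine cylinder, the ether can, the solvent jar]
9. Ferryman goes to the far shore with the ammonia bottle.  [the near shore: the catalyst vial, the reducing agent | the far shore: the acid flask, the ammonia bottle, the chlorine cylinder, the ether can, the solvent jar]
10. Ferryman goes back to the near shore alone.  [the near shore: the catalyst vial, the reducing agent | the far shore: the acid flask, the ammonia bottle, the chlorine cylinder, the ether can, the solvent jar]
11. Ferryman goes to the far shore with the catalyst vial.  [the near shore: the reducing agent | the far shore: the acid flask, the ammonia bottle, the catalyst vial, the chlorine cylinder, the ether can, the solvent jar]
12. Ferryman goes back to the near shore alone.  [the near shore: the reducing agent | the far shore: the acid flask, the ammonia bottle, the catalyst vial, the chlorine cylinder, the ether can, the solvent jar]
13. Ferryman goes to the far shore with the reducing agent.  [the near shore: — | the far shore: the acid flask, the ammonia bottle, the catalyst vial, the chlorine cylinder, the ether can, the reducing agent, the solvent jar]

Yes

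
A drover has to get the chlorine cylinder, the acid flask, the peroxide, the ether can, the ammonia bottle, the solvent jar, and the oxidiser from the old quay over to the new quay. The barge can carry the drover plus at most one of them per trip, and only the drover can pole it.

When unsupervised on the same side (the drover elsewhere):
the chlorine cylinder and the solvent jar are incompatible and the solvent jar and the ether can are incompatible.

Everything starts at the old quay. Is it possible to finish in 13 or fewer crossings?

No

Counting alone: the drover can take at most 1 across per trip to the new quay, so moving all 7 needs at least 7 loaded trips out, with a return between consecutive ones — at least 13 crossings.
The safety rule pushes this higher. Following every safe sequence of crossings, the most of the 7 that can be at the new quay as the barge arrives there on crossing 13 is 6 — never all 7.
So the move cannot be finished within 13 crossings. (The shortest complete plan takes 15:)
1. Drover goes to the new quay with the solvent jar.  [the old quay: the acid flask, the ammonia bottle, the chlorine cylinder, the ether can, the oxidiser, the peroxide | the new quay: the solvent jar]
2. Drover goes back to the old quay alone.  [the old quay: the acid flask, the ammonia bottle, the chlorine cylinder, the ether can, the oxidiser, the peroxide | the new quay: the solvent jar]
3. Drover goes to the new quay with the chlorine cylinder.  [the old quay: the acid flask, the ammonia bottle, the ether can, the oxidiser, the peroxide | the new quay: the chlorine cylinder, the solvent jar]
4. Drover goes back to the old quay with the solvent jar.  [the old quay: the acid flask, the ammonia bottle, the ether can, the oxidiser, the peroxide, the solvent jar | the new quay: the chlorine cylinder]
5. Drover goes to the new quay with the ether can.  [the old quay: the acid flask, the ammonia bottle, the oxidiser, the peroxide, the solvent jar | the new quay: the chlorine cylinder, the ether can]
6. Drover goes back to the old quay alone.  [the old quay: the acid flask, the ammonia bottle, the oxidiser, the peroxide, the solvent jar | the new quay: the chlorine cylinder, the ether can]
7. Drover goes to the new quay with the acid flask.  [the old quay: the ammonia bottle, the oxidiser, the peroxide, the solvent jar | the new quay: the acid flask, the chlorine cylinder, the ether can]
8. Drover goes back to the old quay alone.  [the old quay: the ammonia bottle, the oxidiser, the peroxide, the solvent jar | the new quay: the acid flask, the chlorine cylinder, the ether can]
9. Drover goes to the new quay with the peroxide.  [the old quay: the ammonia bottle, the oxidiser, the solvent jar | the new quay: the acid flask, the chlorine cylinder, the ether can, the peroxide]
10. Drover goes back to the old quay alone.  [the old quay: the ammonia bottle, the oxidiser, the solvent jar | the new quay: the acid flask, the chlorine cylinder, the ether can, the peroxide]
11. Drover goes to the new quay with the ammonia bottle.  [the old quay: the oxidiser, the solvent jar | the new quay: the acid flask, the ammonia bottle, the chlorine cylinder, the ether can, the peroxide]
12. Drover goes back to the old quay alone.  [the old quay: the oxidiser, the solvent jar | the new quay: the acid flask, the ammonia bottle, the chlorine cylinder, the ether can, the peroxide]
13. Drover goes to the new quay with the oxidiser.  [the old quay: the solvent jar | the new quay: the acid flask, the ammonia bottle, the chlorine cylinder, the ether can, the oxidiser, the peroxide]
14. Drover goes back to the old quay alone.  [the old quay: the solvent jar | the new quay: the acid flask, the ammonia bottle, the chlorine cylinder, the ether can, the oxidiser, the peroxide]
15. Drover goes to the new quay with the solvent jar.  [the old quay: — | the new quay: the acid flask, the ammonia bottle, the chlorine cylinder, the ether can, the oxidiser, the peroxide, the solvent jar]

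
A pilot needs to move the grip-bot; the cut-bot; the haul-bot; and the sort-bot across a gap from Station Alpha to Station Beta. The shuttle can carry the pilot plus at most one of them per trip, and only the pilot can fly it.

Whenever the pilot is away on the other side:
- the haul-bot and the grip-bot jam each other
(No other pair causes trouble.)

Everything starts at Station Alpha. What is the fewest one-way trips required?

Counting alone: the pilot can take at most 1 across per trip to Station Beta, so moving all 4 needs at least 4 loaded trips out, with a return between consecutive ones — at least 7 crossings.
The plan below uses exactly 7 crossings, so it is optimal:
1. Pilot goes to Station Beta with the grip-bot.
2. Pilot goes back to Station Alpha alone.
3. Pilot goes to Station Beta with the cut-bot.
4. Pilot goes back to Station Alpha alone.
5. Pilot goes to Station Beta with the sort-bot.
6. Pilot goes back to Station Alpha alone.
7. Pilot goes to Station Beta with the haul-bot.

7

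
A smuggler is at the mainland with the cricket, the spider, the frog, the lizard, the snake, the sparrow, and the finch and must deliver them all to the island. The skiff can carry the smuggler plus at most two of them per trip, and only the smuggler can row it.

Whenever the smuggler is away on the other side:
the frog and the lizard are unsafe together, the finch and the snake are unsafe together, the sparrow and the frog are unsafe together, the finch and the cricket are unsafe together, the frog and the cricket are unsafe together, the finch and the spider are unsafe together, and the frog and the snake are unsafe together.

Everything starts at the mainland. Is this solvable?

1. Smuggler goes to the island with the finch and the frog.
2. Smuggler goes back to the mainland alone.
3. Smuggler goes to the island with the spider.
4. Smuggler goes back to the mainland with the finch.
5. Smuggler goes to the island with the cricket and the snake.
6. Smuggler goes back to the mainland with the frog.
7. Smuggler goes to the island with the lizard and the sparrow.
8. Smuggler goes back to the mainland alone.
9. Smuggler goes to the island with the finch and the frog.

Yes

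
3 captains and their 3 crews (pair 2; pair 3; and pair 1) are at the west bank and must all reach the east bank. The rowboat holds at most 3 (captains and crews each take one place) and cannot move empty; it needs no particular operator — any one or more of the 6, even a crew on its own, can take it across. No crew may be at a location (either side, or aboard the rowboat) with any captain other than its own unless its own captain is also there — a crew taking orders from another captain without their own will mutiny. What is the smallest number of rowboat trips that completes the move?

5

Counting alone: each trip to the east bank takes at most 3 across and each return brings at least 1 back, so after t trips out (and t−1 returns) at most 3t − (t−1) of the 6 are across; that first reaches 6 at t = 3, so at least 5 crossings are needed.
The plan below uses exactly 5 crossings, so it is optimal:
1. captain 2 and crew 2 cross → the east bank.
2. captain 2 crosses ← the west bank.
3. captain 1, captain 2, and captain 3 cross → the east bank.
4. crew 2 crosses ← the west bank.
5. crew 1, crew 2, and crew 3 cross → the east bank.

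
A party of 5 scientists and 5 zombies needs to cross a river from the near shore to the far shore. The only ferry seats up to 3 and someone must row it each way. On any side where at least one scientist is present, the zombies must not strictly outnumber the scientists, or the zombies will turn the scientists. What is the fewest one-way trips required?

11

Counting alone: each trip to the far shore takes at most 3 across and each return brings at least 1 back, so after t trips out (and t−1 returns) at most 3t − (t−1) of the 10 are across; that first reaches 10 at t = 5, so at least 9 crossings are needed.
The safety rule pushes this higher. Following every safe sequence of crossings, the most of the 10 that can be at the far shore as the ferry arrives there on crossing 9 is 9 — never all 10.
So no plan with fewer than 11 crossings exists, and this one achieves 11:
1. 2 zombies → the far shore.  (the near shore: 5S 3Z; the far shore: 0S 2Z)
2. 1 zombie ← the near shore.  (the near shore: 5S 4Z; the far shore: 0S 1Z)
3. 3 zombies → the far shore.  (the near shore: 5S 1Z; the far shore: 0S 4Z)
4. 1 zombie ← the near shore.  (the near shore: 5S 2Z; the far shore: 0S 3Z)
5. 3 scientists → the far shore.  (the near shore: 2S 2Z; the far shore: 3S 3Z)
6. 1 scientist and 1 zombie ← the near shore.  (the near shore: 3S 3Z; the far shore: 2S 2Z)
7. 3 scientists → the far shore.  (the near shore: 0S 3Z; the far shore: 5S 2Z)
8. 1 zombie ← the near shore.  (the near shore: 0S 4Z; the far shore: 5S 1Z)
9. 2 zombies → the far shore.  (the near shore: 0S 2Z; the far shore: 5S 3Z)
10. 1 zombie ← the near shore.  (the near shore: 0S 3Z; the far shore: 5S 2Z)
11. 3 zombies → the far shore.  (the near shore: 0S 0Z; the far shore: 5S 5Z)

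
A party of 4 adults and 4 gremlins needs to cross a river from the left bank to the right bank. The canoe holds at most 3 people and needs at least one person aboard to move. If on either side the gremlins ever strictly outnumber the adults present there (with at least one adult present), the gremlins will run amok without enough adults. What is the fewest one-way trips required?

Counting alone: each trip to the right bank takes at most 3 across and each return brings at least 1 back, so after t trips out (and t−1 returns) at most 3t − (t−1) of the 8 are across; that first reaches 8 at t = 4, so at least 7 crossings are needed.
The safety rule pushes this higher. Following every safe sequence of crossings, the most of the 8 that can be at the right bank as the canoe arrives there on crossing 7 is 7 — never all 8.
So no plan with fewer than 9 crossings exists, and this one achieves 9:
1. 2 gremlins → the right bank.  (the left bank: 4A 2G; the right bank: 0A 2G)
2. 1 gremlin ← the left bank.  (the left bank: 4A 3G; the right bank: 0A 1G)
3. 3 gremlins → the right bank.  (the left bank: 4A 0G; the right bank: 0A 4G)
4. 1 gremlin ← the left bank.  (the left bank: 4A 1G; the right bank: 0A 3G)
5. 3 adults → the right bank.  (the left bank: 1A 1G; the right bank: 3A 3G)
6. 1 adult and 1 gremlin ← the left bank.  (the left bank: 2A 2G; the right bank: 2A 2G)
7. 2 adults → the right bank.  (the left bank: 0A 2G; the right bank: 4A 2G)
8. 1 gremlin ← the left bank.  (the left bank: 0A 3G; the right bank: 4A 1G)
9. 3 gremlins → the right bank.  (the left bank: 0A 0G; the right bank: 4A 4G)

9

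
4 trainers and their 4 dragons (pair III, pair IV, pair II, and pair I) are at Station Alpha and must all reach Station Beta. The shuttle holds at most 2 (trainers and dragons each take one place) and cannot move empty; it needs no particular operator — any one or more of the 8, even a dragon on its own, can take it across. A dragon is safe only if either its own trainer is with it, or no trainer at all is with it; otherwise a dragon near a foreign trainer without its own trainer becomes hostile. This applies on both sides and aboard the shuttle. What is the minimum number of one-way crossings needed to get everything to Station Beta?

impossible

Following every safe sequence of crossings from the start, the most of the 8 that can be at Station Beta as the shuttle arrives there on crossings 1, 3, 5 is 2, 3, 4 respectively; the best ever achieved is 4 of 8.
From crossing 7 on, no configuration arises that was not already reachable earlier: only 44 distinct safe configurations (who is on which side, and where the shuttle is) can ever be reached, none of them has everyone across, and every continuation just revisits them. So no valid plan exists.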